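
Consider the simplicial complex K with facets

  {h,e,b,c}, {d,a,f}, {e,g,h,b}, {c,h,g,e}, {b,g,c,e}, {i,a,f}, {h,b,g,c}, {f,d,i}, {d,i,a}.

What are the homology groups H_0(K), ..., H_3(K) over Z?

Order the vertices as a < b < c < d < e < f < g < h < i. Listing each simplex with vertices in this order, K has dimension 3 with simplices:

  0-simplices (9): a, b, c, d, e, f, g, h, i
  1-simplices (16): ad, af, ai, bc, be, bg, bh, ce, cg, ch, df, di, eg, eh, fi, gh
  2-simplices (14): adf, adi, afi, bce, bcg, bch, beg, beh, bgh, ceg, ceh, cgh, dfi, egh
  3-simplices (5): bceg, bceh, bcgh, begh, cegh

so the chain groups are C_0 ≅ Z^9, C_1 ≅ Z^16, C_2 ≅ Z^14, C_3 ≅ Z^5.

The boundary map ∂_1: C_1 → C_0 sends each edge [p,q] (with p < q) to q − p.
This gives a 9×16 integer matrix of rank 7; reducing to Smith normal form yields diagonal entries (1,1,1,1,1,1,1).

∂_2: C_2 → C_1 maps a triangle to the signed sum of its edges. For instance
  ∂adf = df − af + ad,
  ∂ceg = eg − cg + ce.
The 16×14 boundary matrix has rank 9 and Smith normal form diag(1,1,1,1,1,1,1,1,1).

∂_3: C_3 → C_2 sends each 3-simplex σ to the alternating sum Σ_i (−1)^i (σ with its i-th vertex removed). For instance
  ∂bceh = ceh − beh + bch − bce,
  ∂cegh = egh − cgh + ceh − ceg.
This gives a 14×5 integer matrix of rank 4; reducing to Smith normal form yields diagonal entries (1,1,1,1).

From H_k ≅ ker(∂_k) / im(∂_{k+1}) we obtain:

  H_0: rank C_0 − rank ∂_1 = 9 − 7 = 2, and the invariant factors of ∂_1 are all 1, so H_0 = Z^2.
  H_1: rank ker ∂_1 − rank ∂_2 = (16 − 7) − 9 = 0, and the invariant factors of ∂_2 are all 1, so H_1 = 0.
  H_2: rank ker ∂_2 − rank ∂_3 = (14 − 9) − 4 = 1, and the invariant factors of ∂_3 are all 1, so H_2 = Z.
  H_3: rank ker ∂_3 − rank ∂_4 = (5 − 4) − 0 = 1, and there is no ∂_4, so H_3 = Z.

H_0 = Z^2,  H_1 = 0,  H_2 = Z,  H_3 = Z.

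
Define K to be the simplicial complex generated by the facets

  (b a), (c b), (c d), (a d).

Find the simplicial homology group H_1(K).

H_1 ≅ Z.

K has 4 vertices, 4 edges.
rank ∂_1 = 3, rank ∂_2 = 0 ⇒ b_1 = 4 − 3 − 0 = 1. So H_1 = Z.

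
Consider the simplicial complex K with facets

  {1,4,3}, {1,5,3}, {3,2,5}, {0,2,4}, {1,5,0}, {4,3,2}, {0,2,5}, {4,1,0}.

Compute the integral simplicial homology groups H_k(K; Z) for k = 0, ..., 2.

H_0 ≅ Z,  H_1 = 0,  H_2 ≅ Z.

Take the total order 0 < 1 < 2 < 3 < 4 < 5 on the vertex set. Then K (dimension 2) consists of the simplices:

  0-simplices (6): [0], [1], [2], [3], [4], [5]
  1-simplices (12): [0,1], [0,2], [0,4], [0,5], [1,3], [1,4], [1,5], [2,3], [2,4], [2,5], [3,4], [3,5]
  2-simplices (8): [0,1,4], [0,1,5], [0,2,4], [0,2,5], [1,3,4], [1,3,5], [2,3,4], [2,3,5]

Hence C_0 ≅ Z^6, C_1 ≅ Z^12, C_2 ≅ Z^8.

Boundary ∂_1: C_1 → C_0 maps an edge to its endpoints' difference, ∂[p,q] = q − p.
As a 6×12 matrix over Z this has rank 5, with invariant factors (1,1,1,1,1).

∂_2: C_2 → C_1 sends each 2-simplex [p,q,r] to [q,r] − [p,r] + [p,q]. For instance
  ∂[0,1,5] = [1,5] − [0,5] + [0,1],
  ∂[0,2,4] = [2,4] − [0,4] + [0,2].
The 12×8 boundary matrix has rank 7 and Smith normal form diag(1,1,1,1,1,1,1).

Computing H_k = (kernel of ∂_k) / (image of ∂_{k+1}):

  H_0: rank C_0 − rank ∂_1 = 6 − 5 = 1, and the invariant factors of ∂_1 are all 1, so H_0 = Z.
  H_1: rank ker ∂_1 − rank ∂_2 = (12 − 5) − 7 = 0, and the invariant factors of ∂_2 are all 1, so H_1 = 0.
  H_2: rank ker ∂_2 − rank ∂_3 = (8 − 7) − 0 = 1, and there is no ∂_3, so H_2 = Z.

As a check, the Euler characteristic is 6 − 12 + 8 = 2, which agrees with 1 − 0 + 1 = 2.
(K is a triangulation of the 2-sphere S^2.)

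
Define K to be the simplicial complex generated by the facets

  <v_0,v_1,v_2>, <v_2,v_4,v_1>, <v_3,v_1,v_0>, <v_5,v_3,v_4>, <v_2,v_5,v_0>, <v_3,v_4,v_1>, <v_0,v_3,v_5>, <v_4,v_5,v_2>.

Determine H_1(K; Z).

H_1 = 0.

We work with the vertex ordering v_0 < v_1 < v_2 < v_3 < v_4 < v_5. The simplices of K, each written with vertices in increasing order, are:

  0-simplices (6): [v_0], [v_1], [v_2], [v_3], [v_4], [v_5]
  1-simplices (12): [v_0,v_1], [v_0,v_2], [v_0,v_3], [v_0,v_5], [v_1,v_2], [v_1,v_3], [v_1,v_4], [v_2,v_4], [v_2,v_5], [v_3,v_4], [v_3,v_5], [v_4,v_5]
  2-simplices (8): [v_0,v_1,v_2], [v_0,v_1,v_3], [v_0,v_2,v_5], [v_0,v_3,v_5], [v_1,v_2,v_4], [v_1,v_3,v_4], [v_2,v_4,v_5], [v_3,v_4,v_5]

giving chain groups C_0 ≅ Z^6, C_1 ≅ Z^12, C_2 ≅ Z^8.

The boundary map ∂_1: C_1 → C_0 maps an edge to its endpoints' difference, ∂[p,q] = q − p. For instance
  ∂[v_1,v_3] = [v_3] − [v_1].
As a 6×12 matrix over Z this has rank 5, with invariant factors (1,1,1,1,1).

The boundary map ∂_2: C_2 → C_1 maps a triangle to the signed sum of its edges. For instance
  ∂[v_1,v_2,v_4] = [v_2,v_4] − [v_1,v_4] + [v_1,v_2],
  ∂[v_0,v_1,v_2] = [v_1,v_2] − [v_0,v_2] + [v_0,v_1].
The 12×8 boundary matrix has rank 7 and Smith normal form diag(1,1,1,1,1,1,1).

Reading off H_k = ker ∂_k / im ∂_{k+1}:

  H_1: rank ker ∂_1 − rank ∂_2 = (12 − 5) − 7 = 0, and the invariant factors of ∂_2 are all 1, so H_1 ≅ 0.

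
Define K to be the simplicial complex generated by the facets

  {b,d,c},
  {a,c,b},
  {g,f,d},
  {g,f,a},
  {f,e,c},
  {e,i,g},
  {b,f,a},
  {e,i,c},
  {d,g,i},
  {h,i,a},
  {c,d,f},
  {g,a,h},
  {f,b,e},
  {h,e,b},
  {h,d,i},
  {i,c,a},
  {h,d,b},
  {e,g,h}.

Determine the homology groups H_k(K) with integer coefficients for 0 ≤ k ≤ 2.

H_0 ≅ Z,  H_1 ≅ Z ⊕ Z/2,  H_2 = 0.

Take the total order a < b < c < d < e < f < g < h < i on the vertex set. Then K (dimension 2) consists of the simplices:

  0-simplices (9): a, b, c, d, e, f, g, h, i
  1-simplices (27): ab, ac, af, ag, ah, ai, bc, bd, be, bf, bh, cd, ce, cf, ci, df, dg, dh, di, ef, eg, eh, ei, fg, gh, gi, hi
  2-simplices (18): abc, abf, aci, afg, agh, ahi, bcd, bdh, bef, beh, cdf, cef, cei, dfg, dgi, dhi, egh, egi

so the chain groups are C_0 ≅ Z^9, C_1 ≅ Z^27, C_2 ≅ Z^18.

The boundary map ∂_1: C_1 → C_0 is given by ∂[p,q] = [q] − [p].
This gives a 9×27 integer matrix of rank 8; reducing to Smith normal form yields diagonal entries (1,1,1,1,1,1,1,1).

∂_2: C_2 → C_1 acts by ∂[p,q,r] = [q,r] − [p,r] + [p,q]. For instance
  ∂beh = eh − bh + be,
  ∂egi = gi − ei + eg.
The resulting 27×18 matrix has rank 18, and its Smith normal form has invariant factors (1,1,1,1,1,1,1,1,1,1,1,1,1,1,1,1,1,2).

From H_k ≅ ker(∂_k) / im(∂_{k+1}) we obtain:

  H_0: rank C_0 − rank ∂_1 = 9 − 8 = 1, and the invariant factors of ∂_1 are all 1, so H_0 = Z.
  H_1: rank ker ∂_1 − rank ∂_2 = (27 − 8) − 18 = 1, and ∂_2 has invariant factor 2 > 1, so H_1 = Z ⊕ Z/2.
  H_2: rank ker ∂_2 − rank ∂_3 = (18 − 18) − 0 = 0, and there is no ∂_3, so H_2 = 0.

As a check, the Euler characteristic is 9 − 27 + 18 = 0, which agrees with 1 − 1 + 0 = 0.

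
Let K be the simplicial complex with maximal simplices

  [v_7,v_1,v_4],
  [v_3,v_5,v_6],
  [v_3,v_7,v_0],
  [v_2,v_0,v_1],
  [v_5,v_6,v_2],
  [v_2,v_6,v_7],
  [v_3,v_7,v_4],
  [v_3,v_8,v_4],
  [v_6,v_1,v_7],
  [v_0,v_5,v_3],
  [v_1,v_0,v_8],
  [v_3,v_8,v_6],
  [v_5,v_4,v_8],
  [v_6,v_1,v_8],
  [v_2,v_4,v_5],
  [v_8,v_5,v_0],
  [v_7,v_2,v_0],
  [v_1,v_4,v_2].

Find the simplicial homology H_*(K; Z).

K has 9 vertices, 27 edges, 18 triangles.
rank ∂_0 = 0, rank ∂_1 = 8 ⇒ b_0 = 9 − 0 − 8 = 1; all invariant factors of ∂_1 are 1 so no torsion. So H_0 = Z.
rank ∂_1 = 8, rank ∂_2 = 18 ⇒ b_1 = 27 − 8 − 18 = 1; ∂_2 has invariant factor(s) [2] giving torsion. So H_1 = Z ⊕ Z/2.
rank ∂_2 = 18, rank ∂_3 = 0 ⇒ b_2 = 18 − 18 − 0 = 0. So H_2 = 0.

H_0 = Z,  H_1 = Z ⊕ Z/2,  H_2 = 0.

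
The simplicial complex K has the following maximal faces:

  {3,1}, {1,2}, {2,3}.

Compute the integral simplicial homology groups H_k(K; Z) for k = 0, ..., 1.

H_0 = Z,  H_1 = Z.

Order the vertices as 1 < 2 < 3. Listing each simplex with vertices in this order, K has dimension 1 with simplices:

  0-simplices (3): [1], [2], [3]
  1-simplices (3): [1,2], [1,3], [2,3]

giving chain groups C_0 ≅ Z^3, C_1 ≅ Z^3.

Boundary ∂_1: C_1 → C_0 sends each edge [p,q] (with p < q) to q − p. For instance
  ∂[2,3] = [3] − [2].
The 3×3 boundary matrix has rank 2 and Smith normal form diag(1,1).

Reading off H_k = ker ∂_k / im ∂_{k+1}:

  H_0: rank C_0 − rank ∂_1 = 3 − 2 = 1, and the invariant factors of ∂_1 are all 1, so H_0 ≅ Z.
  H_1: rank ker ∂_1 − rank ∂_2 = (3 − 2) − 0 = 1, and there is no ∂_2, so H_1 ≅ Z.

As a check, the Euler characteristic is 3 − 3 = 0, which agrees with 1 − 1 = 0.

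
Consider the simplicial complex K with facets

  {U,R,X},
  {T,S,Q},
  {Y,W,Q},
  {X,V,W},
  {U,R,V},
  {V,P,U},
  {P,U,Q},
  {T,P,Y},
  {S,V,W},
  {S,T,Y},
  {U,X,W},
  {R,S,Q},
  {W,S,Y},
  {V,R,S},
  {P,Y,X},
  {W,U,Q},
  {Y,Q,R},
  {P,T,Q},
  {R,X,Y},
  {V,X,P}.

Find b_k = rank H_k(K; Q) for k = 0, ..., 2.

b_0 = 1, b_1 = 1, b_2 = 0.

Fix the vertex order P < Q < R < S < T < U < V < W < X < Y and write every simplex with vertices in increasing order. Then dim K = 2 and the simplices of K are:

  0-simplices (10): P, Q, R, S, T, U, V, W, X, Y
  1-simplices (30): PQ, PT, PU, PV, PX, PY, QR, QS, QT, QU, QW, QY, RS, RU, RV, RX, RY, ST, SV, SW, SY, TY, UV, UW, UX, VW, VX, WX, WY, XY
  2-simplices (20): PQT, PQU, PTY, PUV, PVX, PXY, QRS, QRY, QST, QUW, QWY, RSV, RUV, RUX, RXY, STY, SVW, SWY, UWX, VWX

Hence C_0 ≅ Z^10, C_1 ≅ Z^30, C_2 ≅ Z^20.

Boundary ∂_1: C_1 → C_0 maps an edge to its endpoints' difference, ∂[p,q] = q − p.
The 10×30 boundary matrix has rank 9 and Smith normal form diag(1,1,1,1,1,1,1,1,1).

∂_2: C_2 → C_1 sends each 2-simplex [p,q,r] to [q,r] − [p,r] + [p,q]. For instance
  ∂QRY = RY − QY + QR,
  ∂SWY = WY − SY + SW.
As a 30×20 matrix over Z this has rank 20, with invariant factors (1,1,1,1,1,1,1,1,1,1,1,1,1,1,1,1,1,1,1,2).

From H_k ≅ ker(∂_k) / im(∂_{k+1}) we obtain:

  H_0: rank C_0 − rank ∂_1 = 10 − 9 = 1, and the invariant factors of ∂_1 are all 1, so H_0 = Z.
  H_1: rank ker ∂_1 − rank ∂_2 = (30 − 9) − 20 = 1, and ∂_2 has invariant factor 2 > 1, so H_1 = Z ⊕ Z/2.
  H_2: rank ker ∂_2 − rank ∂_3 = (20 − 20) − 0 = 0, and there is no ∂_3, so H_2 = 0.

As a check, the Euler characteristic is 10 − 30 + 20 = 0, which agrees with 1 − 1 + 0 = 0.

Hence the Betti numbers are b_0 = 1, b_1 = 1, b_2 = 0.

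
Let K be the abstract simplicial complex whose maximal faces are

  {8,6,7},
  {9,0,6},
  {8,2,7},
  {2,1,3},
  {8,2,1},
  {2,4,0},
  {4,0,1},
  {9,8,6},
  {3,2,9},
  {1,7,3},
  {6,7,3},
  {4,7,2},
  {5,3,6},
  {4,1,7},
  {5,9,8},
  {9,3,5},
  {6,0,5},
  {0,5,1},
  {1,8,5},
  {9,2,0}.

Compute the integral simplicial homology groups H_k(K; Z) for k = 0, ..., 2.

H_0 ≅ Z,  H_1 ≅ Z ⊕ Z/2,  H_2 = 0.

Fix the vertex order 0 < 1 < 2 < 3 < 4 < 5 < 6 < 7 < 8 < 9 and write every simplex with vertices in increasing order. Then dim K = 2 and the simplices of K are:

  0-simplices (10): [0], [1], [2], [3], [4], [5], [6], [7], [8], [9]
  1-simplices (30): (30 of them)
  2-simplices (20): (20 of them)

so the chain groups are C_0 ≅ Z^10, C_1 ≅ Z^30, C_2 ≅ Z^20.

Boundary ∂_1: C_1 → C_0 sends each edge [p,q] (with p < q) to q − p. For instance
  ∂[5,8] = [8] − [5].
This gives a 10×30 integer matrix of rank 9; reducing to Smith normal form yields diagonal entries (1,1,1,1,1,1,1,1,1).

The boundary map ∂_2: C_2 → C_1 sends each 2-simplex [p,q,r] to [q,r] − [p,r] + [p,q]. For instance
  ∂[2,4,7] = [4,7] − [2,7] + [2,4],
  ∂[6,7,8] = [7,8] − [6,8] + [6,7].
The 30×20 boundary matrix has rank 20 and Smith normal form diag(1,1,1,1,1,1,1,1,1,1,1,1,1,1,1,1,1,1,1,2).

Now H_k = ker ∂_k / im ∂_{k+1}, so:

  H_0: rank C_0 − rank ∂_1 = 10 − 9 = 1, and the invariant factors of ∂_1 are all 1, so H_0 ≅ Z.
  H_1: rank ker ∂_1 − rank ∂_2 = (30 − 9) − 20 = 1, and ∂_2 has invariant factor 2 > 1, so H_1 ≅ Z ⊕ Z/2.
  H_2: rank ker ∂_2 − rank ∂_3 = (20 − 20) − 0 = 0, and there is no ∂_3, so H_2 ≅ 0.

As a check, the Euler characteristic is 10 − 30 + 20 = 0, which agrees with 1 − 1 + 0 = 0.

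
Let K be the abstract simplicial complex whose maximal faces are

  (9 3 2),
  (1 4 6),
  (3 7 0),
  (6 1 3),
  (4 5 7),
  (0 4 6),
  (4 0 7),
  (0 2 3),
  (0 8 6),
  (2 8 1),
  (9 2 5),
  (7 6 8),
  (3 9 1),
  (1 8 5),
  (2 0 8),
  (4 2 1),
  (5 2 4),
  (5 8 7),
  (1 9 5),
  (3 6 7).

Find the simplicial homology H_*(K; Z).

H_0 = Z,  H_1 = Z ⊕ Z/2Z,  H_2 = 0.

K has 10 vertices, 30 edges, 20 triangles.
rank ∂_0 = 0, rank ∂_1 = 9 ⇒ b_0 = 10 − 0 − 9 = 1; all invariant factors of ∂_1 are 1 so no torsion. So H_0 ≅ Z.
rank ∂_1 = 9, rank ∂_2 = 20 ⇒ b_1 = 30 − 9 − 20 = 1; ∂_2 has invariant factor(s) [2] giving torsion. So H_1 ≅ Z ⊕ Z/2Z.
rank ∂_2 = 20, rank ∂_3 = 0 ⇒ b_2 = 20 − 20 − 0 = 0. So H_2 ≅ 0.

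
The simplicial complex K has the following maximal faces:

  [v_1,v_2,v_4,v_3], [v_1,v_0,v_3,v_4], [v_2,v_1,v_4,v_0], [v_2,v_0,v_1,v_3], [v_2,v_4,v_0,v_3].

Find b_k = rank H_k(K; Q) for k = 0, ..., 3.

Fix the vertex order v_0 < v_1 < v_2 < v_3 < v_4 and write every simplex with vertices in increasing order. Then dim K = 3 and the simplices of K are:

  0-simplices (5): [v_0], [v_1], [v_2], [v_3], [v_4]
  1-simplices (10): [v_0,v_1], [v_0,v_2], [v_0,v_3], [v_0,v_4], [v_1,v_2], [v_1,v_3], [v_1,v_4], [v_2,v_3], [v_2,v_4], [v_3,v_4]
  2-simplices (10): [v_0,v_1,v_2], [v_0,v_1,v_3], [v_0,v_1,v_4], [v_0,v_2,v_3], [v_0,v_2,v_4], [v_0,v_3,v_4], [v_1,v_2,v_3], [v_1,v_2,v_4], [v_1,v_3,v_4], [v_2,v_3,v_4]
  3-simplices (5): [v_0,v_1,v_2,v_3], [v_0,v_1,v_2,v_4], [v_0,v_1,v_3,v_4], [v_0,v_2,v_3,v_4], [v_1,v_2,v_3,v_4]

giving chain groups C_0 ≅ Z^5, C_1 ≅ Z^10, C_2 ≅ Z^10, C_3 ≅ Z^5.

Boundary ∂_1: C_1 → C_0 maps an edge to its endpoints' difference, ∂[p,q] = q − p. For instance
  ∂[v_0,v_3] = [v_3] − [v_0].
As a 5×10 matrix over Z this has rank 4, with invariant factors (1,1,1,1).

The boundary map ∂_2: C_2 → C_1 sends each 2-simplex [p,q,r] to [q,r] − [p,r] + [p,q]. For instance
  ∂[v_0,v_1,v_4] = [v_1,v_4] − [v_0,v_4] + [v_0,v_1],
  ∂[v_0,v_2,v_4] = [v_2,v_4] − [v_0,v_4] + [v_0,v_2].
As a 10×10 matrix over Z this has rank 6, with invariant factors (1,1,1,1,1,1).

The boundary map ∂_3: C_3 → C_2 sends each 3-simplex σ to the alternating sum Σ_i (−1)^i (σ with its i-th vertex removed). For instance
  ∂[v_0,v_1,v_2,v_4] = [v_1,v_2,v_4] − [v_0,v_2,v_4] + [v_0,v_1,v_4] − [v_0,v_1,v_2],
  ∂[v_0,v_1,v_2,v_3] = [v_1,v_2,v_3] − [v_0,v_2,v_3] + [v_0,v_1,v_3] − [v_0,v_1,v_2].
The 10×5 boundary matrix has rank 4 and Smith normal form diag(1,1,1,1).

Now H_k = ker ∂_k / im ∂_{k+1}, so:

  H_0: rank C_0 − rank ∂_1 = 5 − 4 = 1, and the invariant factors of ∂_1 are all 1, so H_0 ≅ Z.
  H_1: rank ker ∂_1 − rank ∂_2 = (10 − 4) − 6 = 0, and the invariant factors of ∂_2 are all 1, so H_1 ≅ 0.
  H_2: rank ker ∂_2 − rank ∂_3 = (10 − 6) − 4 = 0, and the invariant factors of ∂_3 are all 1, so H_2 ≅ 0.
  H_3: rank ker ∂_3 − rank ∂_4 = (5 − 4) − 0 = 1, and there is no ∂_4, so H_3 ≅ Z.

Hence the Betti numbers are b_0 = 1, b_1 = 0, b_2 = 0, b_3 = 1.

b_0 = 1, b_1 = 0, b_2 = 0, b_3 = 1.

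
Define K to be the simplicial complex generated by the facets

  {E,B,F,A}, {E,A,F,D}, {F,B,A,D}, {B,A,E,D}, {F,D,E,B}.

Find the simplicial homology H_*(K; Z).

H_0 ≅ Z,  H_1 = 0,  H_2 = 0,  H_3 ≅ Z.

Fix the vertex order A < B < D < E < F and write every simplex with vertices in increasing order. Then dim K = 3 and the simplices of K are:

  0-simplices (5): A, B, D, E, F
  1-simplices (10): AB, AD, AE, AF, BD, BE, BF, DE, DF, EF
  2-simplices (10): ABD, ABE, ABF, ADE, ADF, AEF, BDE, BDF, BEF, DEF
  3-simplices (5): ABDE, ABDF, ABEF, ADEF, BDEF

so the chain groups are C_0 ≅ Z^5, C_1 ≅ Z^10, C_2 ≅ Z^10, C_3 ≅ Z^5.

The boundary map ∂_1: C_1 → C_0 is given by ∂[p,q] = [q] − [p].
The resulting 5×10 matrix has rank 4, and its Smith normal form has invariant factors (1,1,1,1).

Boundary ∂_2: C_2 → C_1 maps a triangle to the signed sum of its edges. For instance
  ∂BDE = DE − BE + BD,
  ∂AEF = EF − AF + AE.
The resulting 10×10 matrix has rank 6, and its Smith normal form has invariant factors (1,1,1,1,1,1).

The boundary map ∂_3: C_3 → C_2 sends each 3-simplex σ to the alternating sum Σ_i (−1)^i (σ with its i-th vertex removed). For instance
  ∂ADEF = DEF − AEF + ADF − ADE,
  ∂ABDF = BDF − ADF + ABF − ABD.
This gives a 10×5 integer matrix of rank 4; reducing to Smith normal form yields diagonal entries (1,1,1,1).

From H_k ≅ ker(∂_k) / im(∂_{k+1}) we obtain:

  H_0: rank C_0 − rank ∂_1 = 5 − 4 = 1, and the invariant factors of ∂_1 are all 1, so H_0 = Z.
  H_1: rank ker ∂_1 − rank ∂_2 = (10 − 4) − 6 = 0, and the invariant factors of ∂_2 are all 1, so H_1 = 0.
  H_2: rank ker ∂_2 − rank ∂_3 = (10 − 6) − 4 = 0, and the invariant factors of ∂_3 are all 1, so H_2 = 0.
  H_3: rank ker ∂_3 − rank ∂_4 = (5 − 4) − 0 = 1, and there is no ∂_4, so H_3 = Z.

(K is a triangulation of the 3-sphere S^3.)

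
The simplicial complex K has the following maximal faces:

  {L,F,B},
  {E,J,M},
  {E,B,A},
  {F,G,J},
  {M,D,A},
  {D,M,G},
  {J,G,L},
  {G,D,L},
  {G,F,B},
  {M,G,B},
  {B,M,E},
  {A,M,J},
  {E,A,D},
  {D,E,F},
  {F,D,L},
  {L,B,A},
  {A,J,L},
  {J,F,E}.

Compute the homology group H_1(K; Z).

Order the vertices as A < B < D < E < F < G < J < L < M. Listing each simplex with vertices in this order, K has dimension 2 with simplices:

  0-simplices (9): A, B, D, E, F, G, J, L, M
  1-simplices (27): AB, AD, AE, AJ, AL, AM, BE, BF, BG, BL, BM, DE, DF, DG, DL, DM, EF, EJ, EM, FG, FJ, FL, GJ, GL, GM, JL, JM
  2-simplices (18): ABE, ABL, ADE, ADM, AJL, AJM, BEM, BFG, BFL, BGM, DEF, DFL, DGL, DGM, EFJ, EJM, FGJ, GJL

so the chain groups are C_0 ≅ Z^9, C_1 ≅ Z^27, C_2 ≅ Z^18.

Boundary ∂_1: C_1 → C_0 is given by ∂[p,q] = [q] − [p]. For instance
  ∂EF = F − E.
The 9×27 boundary matrix has rank 8 and Smith normal form diag(1,1,1,1,1,1,1,1).

The boundary map ∂_2: C_2 → C_1 acts by ∂[p,q,r] = [q,r] − [p,r] + [p,q]. For instance
  ∂BGM = GM − BM + BG,
  ∂ADM = DM − AM + AD.
The 27×18 boundary matrix has rank 18 and Smith normal form diag(1,1,1,1,1,1,1,1,1,1,1,1,1,1,1,1,1,2).

Reading off H_k = ker ∂_k / im ∂_{k+1}:

  H_1: rank ker ∂_1 − rank ∂_2 = (27 − 8) − 18 = 1, and ∂_2 has invariant factor 2 > 1, so H_1 = Z ⊕ Z/2Z.

H_1 ≅ Z ⊕ Z/2Z.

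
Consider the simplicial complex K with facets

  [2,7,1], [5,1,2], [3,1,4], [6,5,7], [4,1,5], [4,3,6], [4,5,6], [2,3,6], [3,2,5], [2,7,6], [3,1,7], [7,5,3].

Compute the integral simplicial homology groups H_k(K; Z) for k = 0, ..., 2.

H_0 ≅ Z,  H_1 ≅ Z/2,  H_2 = 0.

Take the total order 1 < 2 < 3 < 4 < 5 < 6 < 7 on the vertex set. Then K (dimension 2) consists of the simplices:

  0-simplices (7): [1], [2], [3], [4], [5], [6], [7]
  1-simplices (18): [1,2], [1,3], [1,4], [1,5], [1,7], [2,3], [2,5], [2,6], [2,7], [3,4], [3,5], [3,6], [3,7], [4,5], [4,6], [5,6], [5,7], [6,7]
  2-simplices (12): [1,2,5], [1,2,7], [1,3,4], [1,3,7], [1,4,5], [2,3,5], [2,3,6], [2,6,7], [3,4,6], [3,5,7], [4,5,6], [5,6,7]

giving chain groups C_0 ≅ Z^7, C_1 ≅ Z^18, C_2 ≅ Z^12.

Boundary ∂_1: C_1 → C_0 maps an edge to its endpoints' difference, ∂[p,q] = q − p. For instance
  ∂[4,5] = [5] − [4].
The resulting 7×18 matrix has rank 6, and its Smith normal form has invariant factors (1,1,1,1,1,1).

The boundary map ∂_2: C_2 → C_1 acts by ∂[p,q,r] = [q,r] − [p,r] + [p,q]. For instance
  ∂[1,3,4] = [3,4] − [1,4] + [1,3],
  ∂[5,6,7] = [6,7] − [5,7] + [5,6].
The 18×12 boundary matrix has rank 12 and Smith normal form diag(1,1,1,1,1,1,1,1,1,1,1,2).

Computing H_k = (kernel of ∂_k) / (image of ∂_{k+1}):

  H_0: rank C_0 − rank ∂_1 = 7 − 6 = 1, and the invariant factors of ∂_1 are all 1, so H_0 ≅ Z.
  H_1: rank ker ∂_1 − rank ∂_2 = (18 − 6) − 12 = 0, and ∂_2 has invariant factor 2 > 1, so H_1 ≅ Z/2.
  H_2: rank ker ∂_2 − rank ∂_3 = (12 − 12) − 0 = 0, and there is no ∂_3, so H_2 ≅ 0.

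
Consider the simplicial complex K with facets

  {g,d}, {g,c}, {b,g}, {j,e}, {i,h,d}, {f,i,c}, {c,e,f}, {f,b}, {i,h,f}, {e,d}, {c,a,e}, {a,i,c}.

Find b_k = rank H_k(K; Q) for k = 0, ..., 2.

b_0 = 1, b_1 = 3, b_2 = 0.

K has 10 vertices, 18 edges, 6 triangles.
rank ∂_0 = 0, rank ∂_1 = 9 ⇒ b_0 = 10 − 0 − 9 = 1; all invariant factors of ∂_1 are 1 so no torsion. So H_0 ≅ Z.
rank ∂_1 = 9, rank ∂_2 = 6 ⇒ b_1 = 18 − 9 − 6 = 3; all invariant factors of ∂_2 are 1 so no torsion. So H_1 ≅ Z^3.
rank ∂_2 = 6, rank ∂_3 = 0 ⇒ b_2 = 6 − 6 − 0 = 0. So H_2 ≅ 0.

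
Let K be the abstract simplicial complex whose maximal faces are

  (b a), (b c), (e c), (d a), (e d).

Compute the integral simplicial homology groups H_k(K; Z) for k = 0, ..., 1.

H_0 = Z,  H_1 = Z.

We work with the vertex ordering a < b < c < d < e. The simplices of K, each written with vertices in increasing order, are:

  0-simplices (5): a, b, c, d, e
  1-simplices (5): ab, ad, bc, ce, de

so the chain groups are C_0 ≅ Z^5, C_1 ≅ Z^5.

Boundary ∂_1: C_1 → C_0 maps an edge to its endpoints' difference, ∂[p,q] = q − p. For instance
  ∂ce = e − c.
This gives a 5×5 integer matrix of rank 4; reducing to Smith normal form yields diagonal entries (1,1,1,1).

From H_k ≅ ker(∂_k) / im(∂_{k+1}) we obtain:

  H_0: rank C_0 − rank ∂_1 = 5 − 4 = 1, and the invariant factors of ∂_1 are all 1, so H_0 = Z.
  H_1: rank ker ∂_1 − rank ∂_2 = (5 − 4) − 0 = 1, and there is no ∂_2, so H_1 = Z.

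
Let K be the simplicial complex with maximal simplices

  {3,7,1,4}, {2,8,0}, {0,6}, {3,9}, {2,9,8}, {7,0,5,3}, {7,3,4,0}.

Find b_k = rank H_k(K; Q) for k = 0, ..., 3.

We work with the vertex ordering 0 < 1 < 2 < 3 < 4 < 5 < 6 < 7 < 8 < 9. The simplices of K, each written with vertices in increasing order, are:

  0-simplices (10): [0], [1], [2], [3], [4], [5], [6], [7], [8], [9]
  1-simplices (19): [0,2], [0,3], [0,4], [0,5], [0,6], [0,7], [0,8], [1,3], [1,4], [1,7], [2,8], [2,9], [3,4], [3,5], [3,7], [3,9], [4,7], [5,7], [8,9]
  2-simplices (12): [0,2,8], [0,3,4], [0,3,5], [0,3,7], [0,4,7], [0,5,7], [1,3,4], [1,3,7], [1,4,7], [2,8,9], [3,4,7], [3,5,7]
  3-simplices (3): [0,3,4,7], [0,3,5,7], [1,3,4,7]

Hence C_0 ≅ Z^10, C_1 ≅ Z^19, C_2 ≅ Z^12, C_3 ≅ Z^3.

Boundary ∂_1: C_1 → C_0 is given by ∂[p,q] = [q] − [p].
The 10×19 boundary matrix has rank 9 and Smith normal form diag(1,1,1,1,1,1,1,1,1).

Boundary ∂_2: C_2 → C_1 maps a triangle to the signed sum of its edges. For instance
  ∂[3,5,7] = [5,7] − [3,7] + [3,5],
  ∂[0,3,4] = [3,4] − [0,4] + [0,3].
The resulting 19×12 matrix has rank 9, and its Smith normal form has invariant factors (1,1,1,1,1,1,1,1,1).

∂_3: C_3 → C_2 sends each 3-simplex σ to the alternating sum Σ_i (−1)^i (σ with its i-th vertex removed). For instance
  ∂[1,3,4,7] = [3,4,7] − [1,4,7] + [1,3,7] − [1,3,4],
  ∂[0,3,5,7] = [3,5,7] − [0,5,7] + [0,3,7] − [0,3,5].
The resulting 12×3 matrix has rank 3, and its Smith normal form has invariant factors (1,1,1).

Now H_k = ker ∂_k / im ∂_{k+1}, so:

  H_0: rank C_0 − rank ∂_1 = 10 − 9 = 1, and the invariant factors of ∂_1 are all 1, so H_0 = Z.
  H_1: rank ker ∂_1 − rank ∂_2 = (19 − 9) − 9 = 1, and the invariant factors of ∂_2 are all 1, so H_1 = Z.
  H_2: rank ker ∂_2 − rank ∂_3 = (12 − 9) − 3 = 0, and the invariant factors of ∂_3 are all 1, so H_2 = 0.
  H_3: rank ker ∂_3 − rank ∂_4 = (3 − 3) − 0 = 0, and there is no ∂_4, so H_3 = 0.

As a check, the Euler characteristic is 10 − 19 + 12 − 3 = 0, which agrees with 1 − 1 + 0 − 0 = 0.

Hence the Betti numbers are b_0 = 1, b_1 = 1, b_2 = 0, b_3 = 0.

b_0 = 1, b_1 = 1, b_2 = 0, b_3 = 0.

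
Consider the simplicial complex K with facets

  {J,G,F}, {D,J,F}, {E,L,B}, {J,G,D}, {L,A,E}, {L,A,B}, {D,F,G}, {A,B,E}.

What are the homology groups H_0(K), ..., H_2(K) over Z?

H_0 ≅ Z^2,  H_1 = 0,  H_2 ≅ Z^2.

We work with the vertex ordering A < B < D < E < F < G < J < L. The simplices of K, each written with vertices in increasing order, are:

  0-simplices (8): A, B, D, E, F, G, J, L
  1-simplices (12): AB, AE, AL, BE, BL, DF, DG, DJ, EL, FG, FJ, GJ
  2-simplices (8): ABE, ABL, AEL, BEL, DFG, DFJ, DGJ, FGJ

giving chain groups C_0 ≅ Z^8, C_1 ≅ Z^12, C_2 ≅ Z^8.

∂_1: C_1 → C_0 sends each edge [p,q] (with p < q) to q − p. For instance
  ∂BL = L − B.
As a 8×12 matrix over Z this has rank 6, with invariant factors (1,1,1,1,1,1).

Boundary ∂_2: C_2 → C_1 sends each 2-simplex [p,q,r] to [q,r] − [p,r] + [p,q]. For instance
  ∂DGJ = GJ − DJ + DG,
  ∂DFJ = FJ − DJ + DF.
As a 12×8 matrix over Z this has rank 6, with invariant factors (1,1,1,1,1,1).

Reading off H_k = ker ∂_k / im ∂_{k+1}:

  H_0: rank C_0 − rank ∂_1 = 8 − 6 = 2, and the invariant factors of ∂_1 are all 1, so H_0 = Z^2.
  H_1: rank ker ∂_1 − rank ∂_2 = (12 − 6) − 6 = 0, and the invariant factors of ∂_2 are all 1, so H_1 = 0.
  H_2: rank ker ∂_2 − rank ∂_3 = (8 − 6) − 0 = 2, and there is no ∂_3, so H_2 = Z^2.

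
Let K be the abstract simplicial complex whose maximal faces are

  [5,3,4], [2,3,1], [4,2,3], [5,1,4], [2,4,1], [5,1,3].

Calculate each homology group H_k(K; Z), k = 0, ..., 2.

H_0 ≅ Z,  H_1 = 0,  H_2 ≅ Z.

Order the vertices as 1 < 2 < 3 < 4 < 5. Listing each simplex with vertices in this order, K has dimension 2 with simplices:

  0-simplices (5): [1], [2], [3], [4], [5]
  1-simplices (9): [1,2], [1,3], [1,4], [1,5], [2,3], [2,4], [3,4], [3,5], [4,5]
  2-simplices (6): [1,2,3], [1,2,4], [1,3,5], [1,4,5], [2,3,4], [3,4,5]

giving chain groups C_0 ≅ Z^5, C_1 ≅ Z^9, C_2 ≅ Z^6.

∂_1: C_1 → C_0 is given by ∂[p,q] = [q] − [p]. For instance
  ∂[1,5] = [5] − [1].
This gives a 5×9 integer matrix of rank 4; reducing to Smith normal form yields diagonal entries (1,1,1,1).

∂_2: C_2 → C_1 maps a triangle to the signed sum of its edges. For instance
  ∂[1,2,4] = [2,4] − [1,4] + [1,2],
  ∂[3,4,5] = [4,5] − [3,5] + [3,4].
This gives a 9×6 integer matrix of rank 5; reducing to Smith normal form yields diagonal entries (1,1,1,1,1).

From H_k ≅ ker(∂_k) / im(∂_{k+1}) we obtain:

  H_0: rank C_0 − rank ∂_1 = 5 − 4 = 1, and the invariant factors of ∂_1 are all 1, so H_0 = Z.
  H_1: rank ker ∂_1 − rank ∂_2 = (9 − 4) − 5 = 0, and the invariant factors of ∂_2 are all 1, so H_1 = 0.
  H_2: rank ker ∂_2 − rank ∂_3 = (6 − 5) − 0 = 1, and there is no ∂_3, so H_2 = Z.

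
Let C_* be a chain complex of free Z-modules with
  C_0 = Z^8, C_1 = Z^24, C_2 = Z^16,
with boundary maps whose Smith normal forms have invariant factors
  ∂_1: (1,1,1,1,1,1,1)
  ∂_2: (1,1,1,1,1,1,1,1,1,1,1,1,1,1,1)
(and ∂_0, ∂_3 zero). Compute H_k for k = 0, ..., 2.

H_0 ≅ Z,  H_1 ≅ Z^2,  H_2 ≅ Z.

H_0: b_0 = 8 − 0 − 7 = 1; torsion from ∂_1 factors > 1: none. So H_0 ≅ Z.
H_1: b_1 = 24 − 7 − 15 = 2; torsion from ∂_2 factors > 1: none. So H_1 ≅ Z^2.
H_2: b_2 = 16 − 15 − 0 = 1; torsion from ∂_3 factors > 1: none. So H_2 ≅ Z.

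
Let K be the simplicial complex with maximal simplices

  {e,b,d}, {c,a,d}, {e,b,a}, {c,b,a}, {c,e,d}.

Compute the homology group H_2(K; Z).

H_2 = 0.

Fix the vertex order a < b < c < d < e and write every simplex with vertices in increasing order. Then dim K = 2 and the simplices of K are:

  0-simplices (5): a, b, c, d, e
  1-simplices (10): ab, ac, ad, ae, bc, bd, be, cd, ce, de
  2-simplices (5): abc, abe, acd, bde, cde

Hence C_0 ≅ Z^5, C_1 ≅ Z^10, C_2 ≅ Z^5.

Boundary ∂_1: C_1 → C_0 is given by ∂[p,q] = [q] − [p]. For instance
  ∂bd = d − b.
The 5×10 boundary matrix has rank 4 and Smith normal form diag(1,1,1,1).

Boundary ∂_2: C_2 → C_1 acts by ∂[p,q,r] = [q,r] − [p,r] + [p,q]. For instance
  ∂acd = cd − ad + ac,
  ∂abc = bc − ac + ab.
The resulting 10×5 matrix has rank 5, and its Smith normal form has invariant factors (1,1,1,1,1).

Now H_k = ker ∂_k / im ∂_{k+1}, so:

  H_2: rank ker ∂_2 − rank ∂_3 = (5 − 5) − 0 = 0, and there is no ∂_3, so H_2 = 0.

(K is a triangulation of the Möbius band.)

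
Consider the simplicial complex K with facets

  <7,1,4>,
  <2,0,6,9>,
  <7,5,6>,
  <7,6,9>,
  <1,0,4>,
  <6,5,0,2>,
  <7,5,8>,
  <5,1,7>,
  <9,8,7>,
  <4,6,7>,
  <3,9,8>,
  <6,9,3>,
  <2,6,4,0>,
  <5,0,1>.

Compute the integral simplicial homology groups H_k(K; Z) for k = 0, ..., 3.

Order the vertices as 0 < 1 < 2 < 3 < 4 < 5 < 6 < 7 < 8 < 9. Listing each simplex with vertices in this order, K has dimension 3 with simplices:

  0-simplices (10): [0], [1], [2], [3], [4], [5], [6], [7], [8], [9]
  1-simplices (26): (26 of them)
  2-simplices (21): (21 of them)
  3-simplices (3): [0,2,4,6], [0,2,5,6], [0,2,6,9]

Hence C_0 ≅ Z^10, C_1 ≅ Z^26, C_2 ≅ Z^21, C_3 ≅ Z^3.

∂_1: C_1 → C_0 is given by ∂[p,q] = [q] − [p].
As a 10×26 matrix over Z this has rank 9, with invariant factors (1,1,1,1,1,1,1,1,1).

The boundary map ∂_2: C_2 → C_1 acts by ∂[p,q,r] = [q,r] − [p,r] + [p,q]. For instance
  ∂[0,5,6] = [5,6] − [0,6] + [0,5],
  ∂[0,2,5] = [2,5] − [0,5] + [0,2].
As a 26×21 matrix over Z this has rank 17, with invariant factors (1,1,1,1,1,1,1,1,1,1,1,1,1,1,1,1,1).

The boundary map ∂_3: C_3 → C_2 sends each 3-simplex σ to the alternating sum Σ_i (−1)^i (σ with its i-th vertex removed). For instance
  ∂[0,2,6,9] = [2,6,9] − [0,6,9] + [0,2,9] − [0,2,6],
  ∂[0,2,4,6] = [2,4,6] − [0,4,6] + [0,2,6] − [0,2,4].
The resulting 21×3 matrix has rank 3, and its Smith normal form has invariant factors (1,1,1).

Reading off H_k = ker ∂_k / im ∂_{k+1}:

  H_0: rank C_0 − rank ∂_1 = 10 − 9 = 1, and the invariant factors of ∂_1 are all 1, so H_0 ≅ Z.
  H_1: rank ker ∂_1 − rank ∂_2 = (26 − 9) − 17 = 0, and the invariant factors of ∂_2 are all 1, so H_1 ≅ 0.
  H_2: rank ker ∂_2 − rank ∂_3 = (21 − 17) − 3 = 1, and the invariant factors of ∂_3 are all 1, so H_2 ≅ Z.
  H_3: rank ker ∂_3 − rank ∂_4 = (3 − 3) − 0 = 0, and there is no ∂_4, so H_3 ≅ 0.

H_0 ≅ Z,  H_1 = 0,  H_2 ≅ Z,  H_3 = 0.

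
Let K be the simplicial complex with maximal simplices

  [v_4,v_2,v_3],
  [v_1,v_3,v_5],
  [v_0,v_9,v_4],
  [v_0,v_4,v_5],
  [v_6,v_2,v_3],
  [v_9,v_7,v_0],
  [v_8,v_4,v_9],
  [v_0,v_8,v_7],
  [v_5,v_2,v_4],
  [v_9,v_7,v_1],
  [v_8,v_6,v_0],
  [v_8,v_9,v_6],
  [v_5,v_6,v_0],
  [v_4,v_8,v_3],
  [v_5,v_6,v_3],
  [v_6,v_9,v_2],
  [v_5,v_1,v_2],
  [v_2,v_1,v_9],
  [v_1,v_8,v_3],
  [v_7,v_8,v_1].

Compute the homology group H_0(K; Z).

H_0 ≅ Z.

K has 10 vertices, 30 edges, 20 triangles.
rank ∂_0 = 0, rank ∂_1 = 9 ⇒ b_0 = 10 − 0 − 9 = 1; all invariant factors of ∂_1 are 1 so no torsion. So H_0 ≅ Z.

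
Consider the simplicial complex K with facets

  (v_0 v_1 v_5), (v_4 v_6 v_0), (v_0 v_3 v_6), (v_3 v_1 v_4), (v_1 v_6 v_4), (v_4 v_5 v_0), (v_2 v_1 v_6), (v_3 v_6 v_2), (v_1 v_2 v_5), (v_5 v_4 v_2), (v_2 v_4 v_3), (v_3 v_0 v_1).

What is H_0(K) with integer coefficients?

Order the vertices as v_0 < v_1 < v_2 < v_3 < v_4 < v_5 < v_6. Listing each simplex with vertices in this order, K has dimension 2 with simplices:

  0-simplices (7): [v_0], [v_1], [v_2], [v_3], [v_4], [v_5], [v_6]
  1-simplices (18): (18 of them)
  2-simplices (12): (12 of them)

so the chain groups are C_0 ≅ Z^7, C_1 ≅ Z^18, C_2 ≅ Z^12.

∂_1: C_1 → C_0 is given by ∂[p,q] = [q] − [p].
As a 7×18 matrix over Z this has rank 6, with invariant factors (1,1,1,1,1,1).

∂_2: C_2 → C_1 acts by ∂[p,q,r] = [q,r] − [p,r] + [p,q]. For instance
  ∂[v_0,v_4,v_6] = [v_4,v_6] − [v_0,v_6] + [v_0,v_4],
  ∂[v_2,v_4,v_5] = [v_4,v_5] − [v_2,v_5] + [v_2,v_4].
This gives a 18×12 integer matrix of rank 12; reducing to Smith normal form yields diagonal entries (1,1,1,1,1,1,1,1,1,1,1,2).

Reading off H_k = ker ∂_k / im ∂_{k+1}:

  H_0: rank C_0 − rank ∂_1 = 7 − 6 = 1, and the invariant factors of ∂_1 are all 1, so H_0 ≅ Z.

H_0 = Z.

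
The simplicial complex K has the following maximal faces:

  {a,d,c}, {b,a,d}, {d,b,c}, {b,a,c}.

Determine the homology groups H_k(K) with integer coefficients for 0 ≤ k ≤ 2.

H_0 = Z,  H_1 = 0,  H_2 = Z.

Fix the vertex order a < b < c < d and write every simplex with vertices in increasing order. Then dim K = 2 and the simplices of K are:

  0-simplices (4): a, b, c, d
  1-simplices (6): ab, ac, ad, bc, bd, cd
  2-simplices (4): abc, abd, acd, bcd

Hence C_0 ≅ Z^4, C_1 ≅ Z^6, C_2 ≅ Z^4.

Boundary ∂_1: C_1 → C_0 is given by ∂[p,q] = [q] − [p]. For instance
  ∂ad = d − a.
As a 4×6 matrix over Z this has rank 3, with invariant factors (1,1,1).

Boundary ∂_2: C_2 → C_1 acts by ∂[p,q,r] = [q,r] − [p,r] + [p,q]. For instance
  ∂abc = bc − ac + ab,
  ∂bcd = cd − bd + bc.
As a 6×4 matrix over Z this has rank 3, with invariant factors (1,1,1).

Now H_k = ker ∂_k / im ∂_{k+1}, so:

  H_0: rank C_0 − rank ∂_1 = 4 − 3 = 1, and the invariant factors of ∂_1 are all 1, so H_0 ≅ Z.
  H_1: rank ker ∂_1 − rank ∂_2 = (6 − 3) − 3 = 0, and the invariant factors of ∂_2 are all 1, so H_1 ≅ 0.
  H_2: rank ker ∂_2 − rank ∂_3 = (4 − 3) − 0 = 1, and there is no ∂_3, so H_2 ≅ Z.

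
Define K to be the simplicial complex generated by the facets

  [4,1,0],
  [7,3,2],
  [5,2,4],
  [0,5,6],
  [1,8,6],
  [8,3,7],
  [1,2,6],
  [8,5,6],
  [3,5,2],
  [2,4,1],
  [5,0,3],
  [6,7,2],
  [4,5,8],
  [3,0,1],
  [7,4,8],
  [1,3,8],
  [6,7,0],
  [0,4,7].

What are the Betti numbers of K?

K has 9 vertices, 27 edges, 18 triangles.
rank ∂_0 = 0, rank ∂_1 = 8 ⇒ b_0 = 9 − 0 − 8 = 1; all invariant factors of ∂_1 are 1 so no torsion. So H_0 = Z.
rank ∂_1 = 8, rank ∂_2 = 17 ⇒ b_1 = 27 − 8 − 17 = 2; all invariant factors of ∂_2 are 1 so no torsion. So H_1 = Z^2.
rank ∂_2 = 17, rank ∂_3 = 0 ⇒ b_2 = 18 − 17 − 0 = 1. So H_2 = Z.

b_0 = 1, b_1 = 2, b_2 = 1.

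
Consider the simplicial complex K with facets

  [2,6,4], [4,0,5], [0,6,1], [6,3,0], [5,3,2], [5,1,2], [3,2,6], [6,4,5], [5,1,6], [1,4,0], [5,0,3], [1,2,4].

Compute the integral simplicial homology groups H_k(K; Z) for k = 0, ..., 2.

H_0 = Z,  H_1 = Z/2Z,  H_2 = 0.

Fix the vertex order 0 < 1 < 2 < 3 < 4 < 5 < 6 and write every simplex with vertices in increasing order. Then dim K = 2 and the simplices of K are:

  0-simplices (7): [0], [1], [2], [3], [4], [5], [6]
  1-simplices (18): [0,1], [0,3], [0,4], [0,5], [0,6], [1,2], [1,4], [1,5], [1,6], [2,3], [2,4], [2,5], [2,6], [3,5], [3,6], [4,5], [4,6], [5,6]
  2-simplices (12): [0,1,4], [0,1,6], [0,3,5], [0,3,6], [0,4,5], [1,2,4], [1,2,5], [1,5,6], [2,3,5], [2,3,6], [2,4,6], [4,5,6]

giving chain groups C_0 ≅ Z^7, C_1 ≅ Z^18, C_2 ≅ Z^12.

Boundary ∂_1: C_1 → C_0 maps an edge to its endpoints' difference, ∂[p,q] = q − p.
The 7×18 boundary matrix has rank 6 and Smith normal form diag(1,1,1,1,1,1).

Boundary ∂_2: C_2 → C_1 sends each 2-simplex [p,q,r] to [q,r] − [p,r] + [p,q]. For instance
  ∂[0,4,5] = [4,5] − [0,5] + [0,4],
  ∂[2,4,6] = [4,6] − [2,6] + [2,4].
The 18×12 boundary matrix has rank 12 and Smith normal form diag(1,1,1,1,1,1,1,1,1,1,1,2).

From H_k ≅ ker(∂_k) / im(∂_{k+1}) we obtain:

  H_0: rank C_0 − rank ∂_1 = 7 − 6 = 1, and the invariant factors of ∂_1 are all 1, so H_0 = Z.
  H_1: rank ker ∂_1 − rank ∂_2 = (18 − 6) − 12 = 0, and ∂_2 has invariant factor 2 > 1, so H_1 = Z/2Z.
  H_2: rank ker ∂_2 − rank ∂_3 = (12 − 12) − 0 = 0, and there is no ∂_3, so H_2 = 0.

As a check, the Euler characteristic is 7 − 18 + 12 = 1, which agrees with 1 − 0 + 0 = 1.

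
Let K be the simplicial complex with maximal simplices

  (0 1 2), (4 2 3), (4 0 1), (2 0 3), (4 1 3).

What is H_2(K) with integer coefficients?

Order the vertices as 0 < 1 < 2 < 3 < 4. Listing each simplex with vertices in this order, K has dimension 2 with simplices:

  0-simplices (5): [0], [1], [2], [3], [4]
  1-simplices (10): [0,1], [0,2], [0,3], [0,4], [1,2], [1,3], [1,4], [2,3], [2,4], [3,4]
  2-simplices (5): [0,1,2], [0,1,4], [0,2,3], [1,3,4], [2,3,4]

giving chain groups C_0 ≅ Z^5, C_1 ≅ Z^10, C_2 ≅ Z^5.

Boundary ∂_1: C_1 → C_0 maps an edge to its endpoints' difference, ∂[p,q] = q − p. For instance
  ∂[2,4] = [4] − [2].
This gives a 5×10 integer matrix of rank 4; reducing to Smith normal form yields diagonal entries (1,1,1,1).

Boundary ∂_2: C_2 → C_1 sends each 2-simplex [p,q,r] to [q,r] − [p,r] + [p,q]. For instance
  ∂[2,3,4] = [3,4] − [2,4] + [2,3],
  ∂[0,2,3] = [2,3] − [0,3] + [0,2].
The 10×5 boundary matrix has rank 5 and Smith normal form diag(1,1,1,1,1).

Now H_k = ker ∂_k / im ∂_{k+1}, so:

  H_2: rank ker ∂_2 − rank ∂_3 = (5 − 5) − 0 = 0, and there is no ∂_3, so H_2 ≅ 0.

(K is a triangulation of the Möbius band.)

H_2 = 0.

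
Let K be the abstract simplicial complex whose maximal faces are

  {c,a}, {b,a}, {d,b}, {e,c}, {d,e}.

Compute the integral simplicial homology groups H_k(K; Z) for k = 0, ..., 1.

We work with the vertex ordering a < b < c < d < e. The simplices of K, each written with vertices in increasing order, are:

  0-simplices (5): a, b, c, d, e
  1-simplices (5): ab, ac, bd, ce, de

so the chain groups are C_0 ≅ Z^5, C_1 ≅ Z^5.

∂_1: C_1 → C_0 sends each edge [p,q] (with p < q) to q − p.
As a 5×5 matrix over Z this has rank 4, with invariant factors (1,1,1,1).

Computing H_k = (kernel of ∂_k) / (image of ∂_{k+1}):

  H_0: rank C_0 − rank ∂_1 = 5 − 4 = 1, and the invariant factors of ∂_1 are all 1, so H_0 = Z.
  H_1: rank ker ∂_1 − rank ∂_2 = (5 − 4) − 0 = 1, and there is no ∂_2, so H_1 = Z.

H_0 = Z,  H_1 = Z.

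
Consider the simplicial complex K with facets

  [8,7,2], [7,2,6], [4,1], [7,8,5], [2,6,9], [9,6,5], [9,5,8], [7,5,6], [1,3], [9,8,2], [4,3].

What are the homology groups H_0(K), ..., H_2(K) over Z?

H_0 = Z^2,  H_1 = Z,  H_2 = Z.

Fix the vertex order 1 < 2 < 3 < 4 < 5 < 6 < 7 < 8 < 9 and write every simplex with vertices in increasing order. Then dim K = 2 and the simplices of K are:

  0-simplices (9): [1], [2], [3], [4], [5], [6], [7], [8], [9]
  1-simplices (15): [1,3], [1,4], [2,6], [2,7], [2,8], [2,9], [3,4], [5,6], [5,7], [5,8], [5,9], [6,7], [6,9], [7,8], [8,9]
  2-simplices (8): [2,6,7], [2,6,9], [2,7,8], [2,8,9], [5,6,7], [5,6,9], [5,7,8], [5,8,9]

giving chain groups C_0 ≅ Z^9, C_1 ≅ Z^15, C_2 ≅ Z^8.

∂_1: C_1 → C_0 is given by ∂[p,q] = [q] − [p]. For instance
  ∂[1,4] = [4] − [1].
As a 9×15 matrix over Z this has rank 7, with invariant factors (1,1,1,1,1,1,1).

The boundary map ∂_2: C_2 → C_1 sends each 2-simplex [p,q,r] to [q,r] − [p,r] + [p,q]. For instance
  ∂[5,8,9] = [8,9] − [5,9] + [5,8],
  ∂[5,6,9] = [6,9] − [5,9] + [5,6].
The resulting 15×8 matrix has rank 7, and its Smith normal form has invariant factors (1,1,1,1,1,1,1).

Now H_k = ker ∂_k / im ∂_{k+1}, so:

  H_0: rank C_0 − rank ∂_1 = 9 − 7 = 2, and the invariant factors of ∂_1 are all 1, so H_0 ≅ Z^2.
  H_1: rank ker ∂_1 − rank ∂_2 = (15 − 7) − 7 = 1, and the invariant factors of ∂_2 are all 1, so H_1 ≅ Z.
  H_2: rank ker ∂_2 − rank ∂_3 = (8 − 7) − 0 = 1, and there is no ∂_3, so H_2 ≅ Z.

As a check, the Euler characteristic is 9 − 15 + 8 = 2, which agrees with 2 − 1 + 1 = 2.
(K is a triangulation of the disjoint union of the 2-sphere S^2 and the circle S^1.)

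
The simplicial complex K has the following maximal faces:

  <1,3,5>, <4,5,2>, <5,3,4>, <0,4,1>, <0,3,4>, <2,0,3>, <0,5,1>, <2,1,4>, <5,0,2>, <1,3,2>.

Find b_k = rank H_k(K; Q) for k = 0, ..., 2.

b_0 = 1, b_1 = 0, b_2 = 0.

Take the total order 0 < 1 < 2 < 3 < 4 < 5 on the vertex set. Then K (dimension 2) consists of the simplices:

  0-simplices (6): [0], [1], [2], [3], [4], [5]
  1-simplices (15): [0,1], [0,2], [0,3], [0,4], [0,5], [1,2], [1,3], [1,4], [1,5], [2,3], [2,4], [2,5], [3,4], [3,5], [4,5]
  2-simplices (10): [0,1,4], [0,1,5], [0,2,3], [0,2,5], [0,3,4], [1,2,3], [1,2,4], [1,3,5], [2,4,5], [3,4,5]

giving chain groups C_0 ≅ Z^6, C_1 ≅ Z^15, C_2 ≅ Z^10.

Boundary ∂_1: C_1 → C_0 maps an edge to its endpoints' difference, ∂[p,q] = q − p.
This gives a 6×15 integer matrix of rank 5; reducing to Smith normal form yields diagonal entries (1,1,1,1,1).

∂_2: C_2 → C_1 maps a triangle to the signed sum of its edges. For instance
  ∂[0,1,5] = [1,5] − [0,5] + [0,1],
  ∂[0,1,4] = [1,4] − [0,4] + [0,1].
The resulting 15×10 matrix has rank 10, and its Smith normal form has invariant factors (1,1,1,1,1,1,1,1,1,2).

Reading off H_k = ker ∂_k / im ∂_{k+1}:

  H_0: rank C_0 − rank ∂_1 = 6 − 5 = 1, and the invariant factors of ∂_1 are all 1, so H_0 = Z.
  H_1: rank ker ∂_1 − rank ∂_2 = (15 − 5) − 10 = 0, and ∂_2 has invariant factor 2 > 1, so H_1 = Z/2.
  H_2: rank ker ∂_2 − rank ∂_3 = (10 − 10) − 0 = 0, and there is no ∂_3, so H_2 = 0.

Hence the Betti numbers are b_0 = 1, b_1 = 0, b_2 = 0.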